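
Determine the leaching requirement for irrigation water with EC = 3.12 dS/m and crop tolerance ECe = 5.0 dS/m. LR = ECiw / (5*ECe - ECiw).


LR = ECiw / (5*ECe - ECiw)
LR = 3.12 / (5*5.0 - 3.12)
LR = 3.12 / 21.8800

0.1426


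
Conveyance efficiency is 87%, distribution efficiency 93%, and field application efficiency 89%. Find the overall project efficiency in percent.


Ec = 0.87, Eb = 0.93, Ea = 0.89
E = 0.87 * 0.93 * 0.89 * 100 = 72.0099%

72.0099 %


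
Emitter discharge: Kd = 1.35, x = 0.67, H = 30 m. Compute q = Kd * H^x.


q = Kd * H^x = 1.35 * 30^0.67 = 1.35 * 9.764977

13.1827 L/h


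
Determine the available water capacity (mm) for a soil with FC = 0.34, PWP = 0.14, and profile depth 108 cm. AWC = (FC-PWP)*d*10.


AWC = (FC - PWP) * d * 10
AWC = (0.34 - 0.14) * 108 * 10
AWC = 0.2000 * 108 * 10

216.0000 mm


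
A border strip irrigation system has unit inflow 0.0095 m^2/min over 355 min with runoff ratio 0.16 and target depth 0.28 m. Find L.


L = q*t/((1+r)*Z)
L = 0.0095*355/((1+0.16)*0.28)
L = 3.3725/0.3248

10.3833 m


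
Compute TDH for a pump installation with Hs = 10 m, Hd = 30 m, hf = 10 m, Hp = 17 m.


TDH = Hs + Hd + hf + Hp = 10 + 30 + 10 + 17 = 67

67 m


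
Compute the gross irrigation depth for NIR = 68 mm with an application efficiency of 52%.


Ea = 52% = 0.52
GID = NIR / Ea = 68 / 0.52 = 130.7692 mm

130.7692 mm


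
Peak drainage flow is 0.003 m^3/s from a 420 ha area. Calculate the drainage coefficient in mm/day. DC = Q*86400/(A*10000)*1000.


DC = Q * 86400 / (A * 10000) * 1000
DC = 0.003 * 86400 / (420 * 10000) * 1000
DC = 259200.0000 / 4200000

0.0617 mm/day


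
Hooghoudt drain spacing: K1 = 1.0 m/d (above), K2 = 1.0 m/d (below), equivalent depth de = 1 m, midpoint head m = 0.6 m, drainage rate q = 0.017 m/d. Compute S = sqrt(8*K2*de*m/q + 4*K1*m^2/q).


S^2 = 8*K2*de*m/q + 4*K1*m^2/q
S^2 = 8*1.0*1*0.6/0.017 + 4*1.0*0.6^2/0.017
S = sqrt(367.0588)

19.1588 m


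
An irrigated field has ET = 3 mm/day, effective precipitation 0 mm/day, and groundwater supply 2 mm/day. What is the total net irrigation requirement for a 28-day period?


Daily deficit = ET - Pe - GW = 3 - 0 - 2 = 1 mm/day
NIR = 1 * 28 = 28 mm

28.0000 mm


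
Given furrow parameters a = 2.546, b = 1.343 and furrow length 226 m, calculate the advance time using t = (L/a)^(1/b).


t = (L/a)^(1/b)
t = (226/2.546)^(1/1.343)
t = 88.766693^(1/1.343)

28.2274 min


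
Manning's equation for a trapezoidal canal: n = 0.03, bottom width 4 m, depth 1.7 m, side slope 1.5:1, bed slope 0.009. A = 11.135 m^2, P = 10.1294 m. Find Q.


R = A/P = 11.135/10.1294 = 1.099275
Q = (1/0.03) * 11.135 * 1.099275^(2/3) * 0.009^0.5

37.5055 m^3/s


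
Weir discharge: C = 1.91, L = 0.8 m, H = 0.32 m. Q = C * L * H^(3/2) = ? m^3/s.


Q = C * L * H^(3/2) = 1.91 * 0.8 * 0.32^1.5 = 1.91 * 0.8 * 0.181019

0.2766 m^3/s


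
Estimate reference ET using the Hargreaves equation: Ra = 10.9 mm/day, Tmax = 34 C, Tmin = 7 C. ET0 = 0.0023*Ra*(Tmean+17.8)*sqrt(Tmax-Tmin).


Tmean = (Tmax + Tmin)/2 = (34 + 7)/2 = 20.5
ET0 = 0.0023 * 10.9 * (20.5 + 17.8) * sqrt(34 - 7)
ET0 = 0.0023 * 10.9 * 38.3 * 5.196152

4.9892 mm/day


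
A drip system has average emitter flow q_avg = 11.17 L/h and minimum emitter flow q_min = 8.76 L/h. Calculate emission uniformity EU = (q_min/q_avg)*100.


EU = (q_min/q_avg)*100 = (8.76/11.17)*100 = 78.4244%

78.4244 %


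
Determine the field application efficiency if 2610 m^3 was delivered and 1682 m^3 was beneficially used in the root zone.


Ea = V_root / V_field * 100 = 1682 / 2610 * 100 = 64.4444%

64.4444 %


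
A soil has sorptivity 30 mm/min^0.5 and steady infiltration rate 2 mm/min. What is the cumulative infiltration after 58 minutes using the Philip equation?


F = S*sqrt(t) + A*t
F = 30*sqrt(58) + 2*58
F = 30*7.615773 + 116

344.4732 mm


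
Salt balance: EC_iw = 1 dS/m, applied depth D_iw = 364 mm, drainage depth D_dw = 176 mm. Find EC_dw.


EC_dw = EC_iw * D_iw / D_dw
EC_dw = 1 * 364 / 176
EC_dw = 364 / 176

2.0682 dS/m


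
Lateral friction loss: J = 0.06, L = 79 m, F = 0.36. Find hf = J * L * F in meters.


hf = J * L * F = 0.06 * 79 * 0.36 = 1.7064 m

1.7064 m


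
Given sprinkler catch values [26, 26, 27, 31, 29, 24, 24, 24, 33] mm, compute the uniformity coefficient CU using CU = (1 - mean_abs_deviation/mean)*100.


mean = 27.111111 mm
MAD = 2.592593 mm
CU = (1 - 2.592593/27.111111)*100

90.4372 %


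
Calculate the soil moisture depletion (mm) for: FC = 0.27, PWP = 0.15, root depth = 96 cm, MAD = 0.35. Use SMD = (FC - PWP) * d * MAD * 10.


SMD = (FC - PWP) * d * MAD * 10
SMD = (0.27 - 0.15) * 96 * 0.35 * 10
SMD = 0.1200 * 96 * 0.35 * 10

40.3200 mm


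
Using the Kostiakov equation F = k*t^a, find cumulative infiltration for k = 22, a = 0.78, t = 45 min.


F = k * t^a = 22 * 45^0.78
F = 22 * 19.476269

428.4779 mm


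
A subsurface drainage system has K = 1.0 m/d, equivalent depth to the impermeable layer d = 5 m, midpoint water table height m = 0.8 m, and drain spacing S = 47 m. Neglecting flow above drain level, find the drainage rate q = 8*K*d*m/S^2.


q = 8*K*d*m/S^2
q = 8*1.0*5*0.8/47^2
q = 32.0000 / 2209

0.0145 m/d


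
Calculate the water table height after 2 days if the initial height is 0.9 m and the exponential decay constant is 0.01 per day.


m = m0 * exp(-k*t)
m = 0.9 * exp(-0.01 * 2)
m = 0.9 * exp(-0.0200)

0.8822 m


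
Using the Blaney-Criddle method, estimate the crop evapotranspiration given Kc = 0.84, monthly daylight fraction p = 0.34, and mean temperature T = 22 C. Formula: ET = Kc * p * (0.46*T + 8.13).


ET = Kc * p * (0.46*T + 8.13)
ET = 0.84 * 0.34 * (0.46*22 + 8.13)
ET = 0.84 * 0.34 * 18.2500

5.2122 mm/day


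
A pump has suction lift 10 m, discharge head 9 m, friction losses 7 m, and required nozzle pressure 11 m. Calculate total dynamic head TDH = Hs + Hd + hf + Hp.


TDH = Hs + Hd + hf + Hp = 10 + 9 + 7 + 11 = 37

37 m


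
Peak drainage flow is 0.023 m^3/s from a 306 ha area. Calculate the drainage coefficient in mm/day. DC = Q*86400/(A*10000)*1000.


DC = Q * 86400 / (A * 10000) * 1000
DC = 0.023 * 86400 / (306 * 10000) * 1000
DC = 1987200.0000 / 3060000

0.6494 mm/day


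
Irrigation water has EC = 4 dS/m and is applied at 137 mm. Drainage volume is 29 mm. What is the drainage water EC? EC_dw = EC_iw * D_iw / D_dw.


EC_dw = EC_iw * D_iw / D_dw
EC_dw = 4 * 137 / 29
EC_dw = 548 / 29

18.8966 dS/m


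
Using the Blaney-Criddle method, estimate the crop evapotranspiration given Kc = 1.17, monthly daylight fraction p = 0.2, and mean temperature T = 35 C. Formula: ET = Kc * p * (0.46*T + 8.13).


ET = Kc * p * (0.46*T + 8.13)
ET = 1.17 * 0.2 * (0.46*35 + 8.13)
ET = 1.17 * 0.2 * 24.2300

5.6698 mm/day


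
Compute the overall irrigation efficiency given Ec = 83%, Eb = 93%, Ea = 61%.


Ec = 0.83, Eb = 0.93, Ea = 0.61
E = 0.83 * 0.93 * 0.61 * 100 = 47.0859%

47.0859 %


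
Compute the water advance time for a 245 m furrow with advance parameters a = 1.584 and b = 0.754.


t = (L/a)^(1/b)
t = (245/1.584)^(1/0.754)
t = 154.671717^(1/0.754)

801.1761 min


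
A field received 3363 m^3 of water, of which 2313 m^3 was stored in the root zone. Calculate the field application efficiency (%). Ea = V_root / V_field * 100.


Ea = V_root / V_field * 100 = 2313 / 3363 * 100 = 68.7779%

68.7779 %


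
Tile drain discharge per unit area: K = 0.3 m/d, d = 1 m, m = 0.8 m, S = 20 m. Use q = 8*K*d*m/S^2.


q = 8*K*d*m/S^2
q = 8*0.3*1*0.8/20^2
q = 1.9200 / 400

0.0048 m/d


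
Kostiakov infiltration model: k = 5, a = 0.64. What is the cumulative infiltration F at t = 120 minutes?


F = k * t^a = 5 * 120^0.64
F = 5 * 21.412925

107.0646 mm


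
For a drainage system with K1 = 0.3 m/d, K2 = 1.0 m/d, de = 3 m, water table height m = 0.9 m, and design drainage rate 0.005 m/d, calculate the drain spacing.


S^2 = 8*K2*de*m/q + 4*K1*m^2/q
S^2 = 8*1.0*3*0.9/0.005 + 4*0.3*0.9^2/0.005
S = sqrt(4514.4000)

67.1893 m


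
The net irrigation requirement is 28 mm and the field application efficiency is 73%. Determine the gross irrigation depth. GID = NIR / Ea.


Ea = 73% = 0.73
GID = NIR / Ea = 28 / 0.73 = 38.3562 mm

38.3562 mm


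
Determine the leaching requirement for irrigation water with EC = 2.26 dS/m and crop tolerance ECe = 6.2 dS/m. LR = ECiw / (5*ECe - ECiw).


LR = ECiw / (5*ECe - ECiw)
LR = 2.26 / (5*6.2 - 2.26)
LR = 2.26 / 28.7400

0.0786


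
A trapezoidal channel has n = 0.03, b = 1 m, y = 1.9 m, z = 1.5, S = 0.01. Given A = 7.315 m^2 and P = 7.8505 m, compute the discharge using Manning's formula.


R = A/P = 7.315/7.8505 = 0.931788
Q = (1/0.03) * 7.315 * 0.931788^(2/3) * 0.01^0.5

23.2615 m^3/s


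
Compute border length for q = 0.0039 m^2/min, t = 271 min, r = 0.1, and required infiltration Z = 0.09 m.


L = q*t/((1+r)*Z)
L = 0.0039*271/((1+0.1)*0.09)
L = 1.0569/0.099

10.6758 m


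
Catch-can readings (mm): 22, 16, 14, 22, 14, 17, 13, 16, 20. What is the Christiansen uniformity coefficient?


mean = 17.111111 mm
MAD = 2.814815 mm
CU = (1 - 2.814815/17.111111)*100

83.5498 %


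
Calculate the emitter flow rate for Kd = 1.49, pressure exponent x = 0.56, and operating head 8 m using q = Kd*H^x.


q = Kd * H^x = 1.49 * 8^0.56 = 1.49 * 3.204280

4.7744 L/h


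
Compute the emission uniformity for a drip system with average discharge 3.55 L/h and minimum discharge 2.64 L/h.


EU = (q_min/q_avg)*100 = (2.64/3.55)*100 = 74.3662%

74.3662 %


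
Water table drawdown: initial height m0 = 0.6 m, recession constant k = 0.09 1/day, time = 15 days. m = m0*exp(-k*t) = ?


m = m0 * exp(-k*t)
m = 0.6 * exp(-0.09 * 15)
m = 0.6 * exp(-1.3500)

0.1555 m


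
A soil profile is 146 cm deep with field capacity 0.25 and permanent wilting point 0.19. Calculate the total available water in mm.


AWC = (FC - PWP) * d * 10
AWC = (0.25 - 0.19) * 146 * 10
AWC = 0.0600 * 146 * 10

87.6000 mm


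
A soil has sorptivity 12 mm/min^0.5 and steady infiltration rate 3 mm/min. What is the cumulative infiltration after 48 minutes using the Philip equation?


F = S*sqrt(t) + A*t
F = 12*sqrt(48) + 3*48
F = 12*6.928203 + 144

227.1384 mm


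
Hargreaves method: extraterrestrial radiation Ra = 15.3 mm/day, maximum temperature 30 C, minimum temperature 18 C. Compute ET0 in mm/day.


Tmean = (Tmax + Tmin)/2 = (30 + 18)/2 = 24.0
ET0 = 0.0023 * 15.3 * (24.0 + 17.8) * sqrt(30 - 18)
ET0 = 0.0023 * 15.3 * 41.8 * 3.464102

5.0955 mm/day


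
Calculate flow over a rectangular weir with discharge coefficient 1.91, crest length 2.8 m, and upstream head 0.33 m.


Q = C * L * H^(3/2) = 1.91 * 2.8 * 0.33^1.5 = 1.91 * 2.8 * 0.189571

1.0138 m^3/s


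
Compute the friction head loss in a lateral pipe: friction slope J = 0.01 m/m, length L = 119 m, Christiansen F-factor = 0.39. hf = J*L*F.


hf = J * L * F = 0.01 * 119 * 0.39 = 0.4641 m

0.4641 m


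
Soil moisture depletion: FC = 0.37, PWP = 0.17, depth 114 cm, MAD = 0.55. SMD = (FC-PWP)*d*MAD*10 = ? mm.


SMD = (FC - PWP) * d * MAD * 10
SMD = (0.37 - 0.17) * 114 * 0.55 * 10
SMD = 0.2000 * 114 * 0.55 * 10

125.4000 mm


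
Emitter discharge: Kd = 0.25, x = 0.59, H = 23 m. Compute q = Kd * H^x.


q = Kd * H^x = 0.25 * 23^0.59 = 0.25 * 6.359448

1.5899 L/h


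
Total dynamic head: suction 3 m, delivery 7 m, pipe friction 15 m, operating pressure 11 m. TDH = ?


TDH = Hs + Hd + hf + Hp = 3 + 7 + 15 + 11 = 36

36 m


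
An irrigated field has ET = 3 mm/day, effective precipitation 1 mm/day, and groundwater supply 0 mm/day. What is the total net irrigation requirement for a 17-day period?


Daily deficit = ET - Pe - GW = 3 - 1 - 0 = 2 mm/day
NIR = 2 * 17 = 34 mm

34.0000 mm


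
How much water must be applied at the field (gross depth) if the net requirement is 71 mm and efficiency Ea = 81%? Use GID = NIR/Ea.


Ea = 81% = 0.81
GID = NIR / Ea = 71 / 0.81 = 87.6543 mm

87.6543 mm


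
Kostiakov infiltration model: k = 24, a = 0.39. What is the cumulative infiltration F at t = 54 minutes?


F = k * t^a = 24 * 54^0.39
F = 24 * 4.738420

113.7221 mm


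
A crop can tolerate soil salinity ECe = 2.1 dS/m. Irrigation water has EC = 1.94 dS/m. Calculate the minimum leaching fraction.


LR = ECiw / (5*ECe - ECiw)
LR = 1.94 / (5*2.1 - 1.94)
LR = 1.94 / 8.5600

0.2266


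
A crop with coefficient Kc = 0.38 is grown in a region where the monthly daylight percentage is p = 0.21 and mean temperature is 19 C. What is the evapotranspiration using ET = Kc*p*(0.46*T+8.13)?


ET = Kc * p * (0.46*T + 8.13)
ET = 0.38 * 0.21 * (0.46*19 + 8.13)
ET = 0.38 * 0.21 * 16.8700

1.3462 mm/day


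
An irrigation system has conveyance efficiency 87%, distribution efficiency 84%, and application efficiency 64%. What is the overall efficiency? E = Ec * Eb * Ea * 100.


Ec = 0.87, Eb = 0.84, Ea = 0.64
E = 0.87 * 0.84 * 0.64 * 100 = 46.7712%

46.7712 %


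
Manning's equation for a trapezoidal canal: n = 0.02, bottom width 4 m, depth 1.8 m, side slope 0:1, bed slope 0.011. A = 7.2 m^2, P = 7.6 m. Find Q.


R = A/P = 7.2/7.6 = 0.947368
Q = (1/0.02) * 7.2 * 0.947368^(2/3) * 0.011^0.5

36.4204 m^3/s


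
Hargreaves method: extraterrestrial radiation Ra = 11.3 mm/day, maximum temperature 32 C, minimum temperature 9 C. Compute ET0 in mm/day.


Tmean = (Tmax + Tmin)/2 = (32 + 9)/2 = 20.5
ET0 = 0.0023 * 11.3 * (20.5 + 17.8) * sqrt(32 - 9)
ET0 = 0.0023 * 11.3 * 38.3 * 4.795832

4.7739 mm/day


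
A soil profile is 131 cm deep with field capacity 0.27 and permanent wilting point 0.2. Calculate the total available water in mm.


AWC = (FC - PWP) * d * 10
AWC = (0.27 - 0.2) * 131 * 10
AWC = 0.0700 * 131 * 10

91.7000 mm


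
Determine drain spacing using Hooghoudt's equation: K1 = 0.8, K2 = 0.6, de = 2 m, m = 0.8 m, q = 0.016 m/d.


S^2 = 8*K2*de*m/q + 4*K1*m^2/q
S^2 = 8*0.6*2*0.8/0.016 + 4*0.8*0.8^2/0.016
S = sqrt(608.0000)

24.6577 m


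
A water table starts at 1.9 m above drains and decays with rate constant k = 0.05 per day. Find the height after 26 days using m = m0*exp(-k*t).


m = m0 * exp(-k*t)
m = 1.9 * exp(-0.05 * 26)
m = 1.9 * exp(-1.3000)

0.5178 m


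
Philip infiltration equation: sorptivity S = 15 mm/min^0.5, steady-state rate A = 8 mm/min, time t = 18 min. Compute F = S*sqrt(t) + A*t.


F = S*sqrt(t) + A*t
F = 15*sqrt(18) + 8*18
F = 15*4.242641 + 144

207.6396 mm


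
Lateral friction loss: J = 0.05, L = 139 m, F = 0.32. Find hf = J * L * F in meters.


hf = J * L * F = 0.05 * 139 * 0.32 = 2.2240 m

2.2240 m


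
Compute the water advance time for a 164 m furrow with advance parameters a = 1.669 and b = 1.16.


t = (L/a)^(1/b)
t = (164/1.669)^(1/1.16)
t = 98.262433^(1/1.16)

52.1886 min


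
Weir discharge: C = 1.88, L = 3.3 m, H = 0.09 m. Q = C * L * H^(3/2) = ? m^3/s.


Q = C * L * H^(3/2) = 1.88 * 3.3 * 0.09^1.5 = 1.88 * 3.3 * 0.027000

0.1675 m^3/s


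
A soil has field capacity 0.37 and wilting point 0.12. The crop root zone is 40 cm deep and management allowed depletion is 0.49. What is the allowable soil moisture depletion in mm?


SMD = (FC - PWP) * d * MAD * 10
SMD = (0.37 - 0.12) * 40 * 0.49 * 10
SMD = 0.2500 * 40 * 0.49 * 10

49.0000 mm


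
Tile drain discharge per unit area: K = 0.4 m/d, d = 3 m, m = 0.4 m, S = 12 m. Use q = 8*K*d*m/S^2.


q = 8*K*d*m/S^2
q = 8*0.4*3*0.4/12^2
q = 3.8400 / 144

0.0267 m/d


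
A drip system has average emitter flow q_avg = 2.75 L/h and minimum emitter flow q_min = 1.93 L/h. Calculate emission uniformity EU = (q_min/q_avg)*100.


EU = (q_min/q_avg)*100 = (1.93/2.75)*100 = 70.1818%

70.1818 %


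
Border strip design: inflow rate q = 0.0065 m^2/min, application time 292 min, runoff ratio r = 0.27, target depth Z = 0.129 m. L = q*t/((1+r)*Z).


L = q*t/((1+r)*Z)
L = 0.0065*292/((1+0.27)*0.129)
L = 1.898/0.16383

11.5852 m


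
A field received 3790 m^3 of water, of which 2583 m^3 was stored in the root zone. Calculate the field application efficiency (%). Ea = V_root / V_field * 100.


Ea = V_root / V_field * 100 = 2583 / 3790 * 100 = 68.1530%

68.1530 %


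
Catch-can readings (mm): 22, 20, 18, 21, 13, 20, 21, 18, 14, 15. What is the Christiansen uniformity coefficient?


mean = 18.200000 mm
MAD = 2.600000 mm
CU = (1 - 2.600000/18.200000)*100

85.7143 %


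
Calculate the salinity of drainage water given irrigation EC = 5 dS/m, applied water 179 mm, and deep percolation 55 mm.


EC_dw = EC_iw * D_iw / D_dw
EC_dw = 5 * 179 / 55
EC_dw = 895 / 55

16.2727 dS/m


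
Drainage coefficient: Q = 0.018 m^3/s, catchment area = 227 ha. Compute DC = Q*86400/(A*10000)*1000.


DC = Q * 86400 / (A * 10000) * 1000
DC = 0.018 * 86400 / (227 * 10000) * 1000
DC = 1555200.0000 / 2270000

0.6851 mm/day


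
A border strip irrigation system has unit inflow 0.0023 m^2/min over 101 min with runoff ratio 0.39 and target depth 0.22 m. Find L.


L = q*t/((1+r)*Z)
L = 0.0023*101/((1+0.39)*0.22)
L = 0.2323/0.3058

0.7596 m


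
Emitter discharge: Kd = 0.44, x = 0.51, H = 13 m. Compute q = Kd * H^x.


q = Kd * H^x = 0.44 * 13^0.51 = 0.44 * 3.699228

1.6277 L/h


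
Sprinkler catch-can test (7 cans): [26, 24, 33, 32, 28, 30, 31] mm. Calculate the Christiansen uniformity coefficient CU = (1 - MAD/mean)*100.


mean = 29.142857 mm
MAD = 2.693878 mm
CU = (1 - 2.693878/29.142857)*100

90.7563 %


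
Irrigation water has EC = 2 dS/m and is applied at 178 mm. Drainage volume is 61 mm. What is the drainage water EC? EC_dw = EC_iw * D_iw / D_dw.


EC_dw = EC_iw * D_iw / D_dw
EC_dw = 2 * 178 / 61
EC_dw = 356 / 61

5.8361 dS/m


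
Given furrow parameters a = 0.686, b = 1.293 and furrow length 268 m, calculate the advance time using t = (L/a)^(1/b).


t = (L/a)^(1/b)
t = (268/0.686)^(1/1.293)
t = 390.670554^(1/1.293)

101.0401 min


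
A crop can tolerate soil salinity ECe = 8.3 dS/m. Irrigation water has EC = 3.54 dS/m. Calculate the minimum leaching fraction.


LR = ECiw / (5*ECe - ECiw)
LR = 3.54 / (5*8.3 - 3.54)
LR = 3.54 / 37.9600

0.0933


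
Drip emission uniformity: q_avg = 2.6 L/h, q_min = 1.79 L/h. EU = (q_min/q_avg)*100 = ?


EU = (q_min/q_avg)*100 = (1.79/2.6)*100 = 68.8462%

68.8462 %


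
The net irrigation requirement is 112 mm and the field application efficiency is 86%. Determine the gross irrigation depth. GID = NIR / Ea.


Ea = 86% = 0.86
GID = NIR / Ea = 112 / 0.86 = 130.2326 mm

130.2326 mm


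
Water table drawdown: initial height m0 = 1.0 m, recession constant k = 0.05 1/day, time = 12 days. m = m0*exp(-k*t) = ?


m = m0 * exp(-k*t)
m = 1.0 * exp(-0.05 * 12)
m = 1.0 * exp(-0.6000)

0.5488 m


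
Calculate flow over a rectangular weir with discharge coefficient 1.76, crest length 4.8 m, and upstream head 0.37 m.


Q = C * L * H^(3/2) = 1.76 * 4.8 * 0.37^1.5 = 1.76 * 4.8 * 0.225062

1.9013 m^3/s


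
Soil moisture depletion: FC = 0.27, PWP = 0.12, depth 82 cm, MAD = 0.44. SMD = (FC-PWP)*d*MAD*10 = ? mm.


SMD = (FC - PWP) * d * MAD * 10
SMD = (0.27 - 0.12) * 82 * 0.44 * 10
SMD = 0.1500 * 82 * 0.44 * 10

54.1200 mm


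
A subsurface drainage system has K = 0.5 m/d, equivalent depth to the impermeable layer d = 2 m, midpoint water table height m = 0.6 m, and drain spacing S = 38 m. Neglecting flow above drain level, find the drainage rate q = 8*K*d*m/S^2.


q = 8*K*d*m/S^2
q = 8*0.5*2*0.6/38^2
q = 4.8000 / 1444

0.0033 m/d


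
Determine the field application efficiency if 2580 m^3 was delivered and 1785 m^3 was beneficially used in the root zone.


Ea = V_root / V_field * 100 = 1785 / 2580 * 100 = 69.1860%

69.1860 %


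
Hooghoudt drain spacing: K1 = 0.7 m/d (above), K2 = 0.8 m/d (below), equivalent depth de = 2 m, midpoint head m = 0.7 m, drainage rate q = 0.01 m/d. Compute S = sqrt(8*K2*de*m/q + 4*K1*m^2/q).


S^2 = 8*K2*de*m/q + 4*K1*m^2/q
S^2 = 8*0.8*2*0.7/0.01 + 4*0.7*0.7^2/0.01
S = sqrt(1033.2000)

32.1434 m


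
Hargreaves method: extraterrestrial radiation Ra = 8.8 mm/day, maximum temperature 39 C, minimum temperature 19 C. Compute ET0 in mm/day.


Tmean = (Tmax + Tmin)/2 = (39 + 19)/2 = 29.0
ET0 = 0.0023 * 8.8 * (29.0 + 17.8) * sqrt(39 - 19)
ET0 = 0.0023 * 8.8 * 46.8 * 4.472136

4.2362 mm/day


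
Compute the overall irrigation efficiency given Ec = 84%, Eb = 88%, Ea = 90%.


Ec = 0.84, Eb = 0.88, Ea = 0.9
E = 0.84 * 0.88 * 0.9 * 100 = 66.5280%

66.5280 %


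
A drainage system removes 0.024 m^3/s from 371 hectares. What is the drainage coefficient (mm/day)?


DC = Q * 86400 / (A * 10000) * 1000
DC = 0.024 * 86400 / (371 * 10000) * 1000
DC = 2073600.0000 / 3710000

0.5589 mm/day


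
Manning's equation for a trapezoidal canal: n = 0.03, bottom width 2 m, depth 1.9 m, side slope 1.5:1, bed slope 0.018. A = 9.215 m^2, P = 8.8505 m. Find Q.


R = A/P = 9.215/8.8505 = 1.041184
Q = (1/0.03) * 9.215 * 1.041184^(2/3) * 0.018^0.5

42.3346 m^3/s


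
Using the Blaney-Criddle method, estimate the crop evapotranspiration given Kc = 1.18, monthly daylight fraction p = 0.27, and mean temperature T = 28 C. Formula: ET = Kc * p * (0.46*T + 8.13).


ET = Kc * p * (0.46*T + 8.13)
ET = 1.18 * 0.27 * (0.46*28 + 8.13)
ET = 1.18 * 0.27 * 21.0100

6.6938 mm/day


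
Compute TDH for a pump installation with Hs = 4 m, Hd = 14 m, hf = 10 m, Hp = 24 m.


TDH = Hs + Hd + hf + Hp = 4 + 14 + 10 + 24 = 52

52 m


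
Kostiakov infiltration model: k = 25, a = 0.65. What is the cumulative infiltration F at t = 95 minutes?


F = k * t^a = 25 * 95^0.65
F = 25 * 19.298357

482.4589 mm


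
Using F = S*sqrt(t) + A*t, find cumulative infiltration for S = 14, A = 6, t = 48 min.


F = S*sqrt(t) + A*t
F = 14*sqrt(48) + 6*48
F = 14*6.928203 + 288

384.9948 mm


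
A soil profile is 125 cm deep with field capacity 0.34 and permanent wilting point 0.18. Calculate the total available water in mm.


AWC = (FC - PWP) * d * 10
AWC = (0.34 - 0.18) * 125 * 10
AWC = 0.1600 * 125 * 10

200.0000 mm


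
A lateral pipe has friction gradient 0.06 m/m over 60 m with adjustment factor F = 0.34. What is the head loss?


hf = J * L * F = 0.06 * 60 * 0.34 = 1.2240 m

1.2240 m


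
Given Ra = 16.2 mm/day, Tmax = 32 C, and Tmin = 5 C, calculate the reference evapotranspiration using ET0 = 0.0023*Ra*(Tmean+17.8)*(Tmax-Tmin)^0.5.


Tmean = (Tmax + Tmin)/2 = (32 + 5)/2 = 18.5
ET0 = 0.0023 * 16.2 * (18.5 + 17.8) * sqrt(32 - 5)
ET0 = 0.0023 * 16.2 * 36.3 * 5.196152

7.0280 mm/day


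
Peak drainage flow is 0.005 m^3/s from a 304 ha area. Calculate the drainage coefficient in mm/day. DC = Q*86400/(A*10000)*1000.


DC = Q * 86400 / (A * 10000) * 1000
DC = 0.005 * 86400 / (304 * 10000) * 1000
DC = 432000.0000 / 3040000

0.1421 mm/day


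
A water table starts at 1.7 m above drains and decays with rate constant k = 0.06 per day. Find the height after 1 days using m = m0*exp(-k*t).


m = m0 * exp(-k*t)
m = 1.7 * exp(-0.06 * 1)
m = 1.7 * exp(-0.0600)

1.6010 m


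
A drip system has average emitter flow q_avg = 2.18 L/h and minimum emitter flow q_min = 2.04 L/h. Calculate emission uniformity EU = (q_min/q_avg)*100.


EU = (q_min/q_avg)*100 = (2.04/2.18)*100 = 93.5780%

93.5780 %


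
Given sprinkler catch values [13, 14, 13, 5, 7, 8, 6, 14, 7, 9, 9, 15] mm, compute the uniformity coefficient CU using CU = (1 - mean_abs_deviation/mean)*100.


mean = 10.000000 mm
MAD = 3.166667 mm
CU = (1 - 3.166667/10.000000)*100

68.3333 %


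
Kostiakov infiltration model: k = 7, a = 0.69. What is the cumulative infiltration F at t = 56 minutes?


F = k * t^a = 7 * 56^0.69
F = 7 * 16.078656

112.5506 mm


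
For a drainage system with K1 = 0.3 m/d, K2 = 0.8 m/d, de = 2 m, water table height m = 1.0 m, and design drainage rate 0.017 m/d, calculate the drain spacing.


S^2 = 8*K2*de*m/q + 4*K1*m^2/q
S^2 = 8*0.8*2*1.0/0.017 + 4*0.3*1.0^2/0.017
S = sqrt(823.5294)

28.6972 m


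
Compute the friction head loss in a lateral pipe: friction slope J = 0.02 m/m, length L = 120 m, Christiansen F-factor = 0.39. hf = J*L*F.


hf = J * L * F = 0.02 * 120 * 0.39 = 0.9360 m

0.9360 m


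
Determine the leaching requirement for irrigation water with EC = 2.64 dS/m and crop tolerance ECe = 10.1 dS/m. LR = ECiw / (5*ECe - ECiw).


LR = ECiw / (5*ECe - ECiw)
LR = 2.64 / (5*10.1 - 2.64)
LR = 2.64 / 47.8600

0.0552


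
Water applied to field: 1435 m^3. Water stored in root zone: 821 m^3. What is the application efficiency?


Ea = V_root / V_field * 100 = 821 / 1435 * 100 = 57.2125%

57.2125 %


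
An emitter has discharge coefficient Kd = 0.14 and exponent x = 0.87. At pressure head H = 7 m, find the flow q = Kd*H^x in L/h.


q = Kd * H^x = 0.14 * 7^0.87 = 0.14 * 5.435447

0.7610 L/h


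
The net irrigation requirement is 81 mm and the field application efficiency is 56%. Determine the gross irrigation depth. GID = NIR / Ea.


Ea = 56% = 0.56
GID = NIR / Ea = 81 / 0.56 = 144.6429 mm

144.6429 mm


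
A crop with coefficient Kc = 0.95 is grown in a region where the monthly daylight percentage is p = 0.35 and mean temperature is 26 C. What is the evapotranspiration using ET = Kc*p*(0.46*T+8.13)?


ET = Kc * p * (0.46*T + 8.13)
ET = 0.95 * 0.35 * (0.46*26 + 8.13)
ET = 0.95 * 0.35 * 20.0900

6.6799 mm/day


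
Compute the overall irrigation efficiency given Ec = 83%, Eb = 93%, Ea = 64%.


Ec = 0.83, Eb = 0.93, Ea = 0.64
E = 0.83 * 0.93 * 0.64 * 100 = 49.4016%

49.4016 %


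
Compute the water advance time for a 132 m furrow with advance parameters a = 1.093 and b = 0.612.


t = (L/a)^(1/b)
t = (132/1.093)^(1/0.612)
t = 120.768527^(1/0.612)

2522.8141 min


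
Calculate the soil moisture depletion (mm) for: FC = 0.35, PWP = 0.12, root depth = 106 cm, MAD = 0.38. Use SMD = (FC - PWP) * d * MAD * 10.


SMD = (FC - PWP) * d * MAD * 10
SMD = (0.35 - 0.12) * 106 * 0.38 * 10
SMD = 0.2300 * 106 * 0.38 * 10

92.6440 mm


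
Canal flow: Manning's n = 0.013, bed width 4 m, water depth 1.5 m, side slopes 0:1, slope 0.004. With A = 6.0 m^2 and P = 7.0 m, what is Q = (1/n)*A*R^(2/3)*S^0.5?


R = A/P = 6.0/7.0 = 0.857143
Q = (1/0.013) * 6.0 * 0.857143^(2/3) * 0.004^0.5

26.3395 m^3/s


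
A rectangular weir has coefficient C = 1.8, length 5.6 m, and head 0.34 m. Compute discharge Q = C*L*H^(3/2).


Q = C * L * H^(3/2) = 1.8 * 5.6 * 0.34^1.5 = 1.8 * 5.6 * 0.198252

1.9984 m^3/s


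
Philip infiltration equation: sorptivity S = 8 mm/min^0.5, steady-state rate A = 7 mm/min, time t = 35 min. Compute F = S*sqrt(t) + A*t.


F = S*sqrt(t) + A*t
F = 8*sqrt(35) + 7*35
F = 8*5.916080 + 245

292.3286 mm


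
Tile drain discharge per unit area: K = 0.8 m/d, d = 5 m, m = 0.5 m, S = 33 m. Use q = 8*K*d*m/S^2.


q = 8*K*d*m/S^2
q = 8*0.8*5*0.5/33^2
q = 16.0000 / 1089

0.0147 m/d


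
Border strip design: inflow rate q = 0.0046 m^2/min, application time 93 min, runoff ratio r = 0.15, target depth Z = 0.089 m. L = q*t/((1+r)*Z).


L = q*t/((1+r)*Z)
L = 0.0046*93/((1+0.15)*0.089)
L = 0.4278/0.10235

4.1798 m


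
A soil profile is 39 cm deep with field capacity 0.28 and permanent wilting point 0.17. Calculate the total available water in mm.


AWC = (FC - PWP) * d * 10
AWC = (0.28 - 0.17) * 39 * 10
AWC = 0.1100 * 39 * 10

42.9000 mm


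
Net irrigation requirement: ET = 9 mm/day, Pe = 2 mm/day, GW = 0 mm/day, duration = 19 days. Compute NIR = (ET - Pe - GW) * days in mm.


Daily deficit = ET - Pe - GW = 9 - 2 - 0 = 7 mm/day
NIR = 7 * 19 = 133 mm

133.0000 mm


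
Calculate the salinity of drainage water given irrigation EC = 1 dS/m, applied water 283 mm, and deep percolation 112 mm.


EC_dw = EC_iw * D_iw / D_dw
EC_dw = 1 * 283 / 112
EC_dw = 283 / 112

2.5268 dS/m


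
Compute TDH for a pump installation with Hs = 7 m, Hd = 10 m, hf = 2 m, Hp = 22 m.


TDH = Hs + Hd + hf + Hp = 7 + 10 + 2 + 22 = 41

41 m


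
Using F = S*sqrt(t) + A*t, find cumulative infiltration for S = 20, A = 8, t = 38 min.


F = S*sqrt(t) + A*t
F = 20*sqrt(38) + 8*38
F = 20*6.164414 + 304

427.2883 mm


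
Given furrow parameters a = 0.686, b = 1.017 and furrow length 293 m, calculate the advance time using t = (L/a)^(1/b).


t = (L/a)^(1/b)
t = (293/0.686)^(1/1.017)
t = 427.113703^(1/1.017)

385.9862 min


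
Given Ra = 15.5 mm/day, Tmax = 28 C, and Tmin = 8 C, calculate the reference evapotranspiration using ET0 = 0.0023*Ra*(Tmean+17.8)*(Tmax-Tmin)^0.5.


Tmean = (Tmax + Tmin)/2 = (28 + 8)/2 = 18.0
ET0 = 0.0023 * 15.5 * (18.0 + 17.8) * sqrt(28 - 8)
ET0 = 0.0023 * 15.5 * 35.8 * 4.472136

5.7077 mm/day


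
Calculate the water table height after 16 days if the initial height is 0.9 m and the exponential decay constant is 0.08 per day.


m = m0 * exp(-k*t)
m = 0.9 * exp(-0.08 * 16)
m = 0.9 * exp(-1.2800)

0.2502 m


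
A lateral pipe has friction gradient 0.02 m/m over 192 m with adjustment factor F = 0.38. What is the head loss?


hf = J * L * F = 0.02 * 192 * 0.38 = 1.4592 m

1.4592 m


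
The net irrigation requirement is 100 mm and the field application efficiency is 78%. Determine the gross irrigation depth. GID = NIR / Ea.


Ea = 78% = 0.78
GID = NIR / Ea = 100 / 0.78 = 128.2051 mm

128.2051 mm


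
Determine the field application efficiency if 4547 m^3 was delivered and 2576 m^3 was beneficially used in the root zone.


Ea = V_root / V_field * 100 = 2576 / 4547 * 100 = 56.6527%

56.6527 %


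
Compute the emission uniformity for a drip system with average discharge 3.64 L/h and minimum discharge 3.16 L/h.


EU = (q_min/q_avg)*100 = (3.16/3.64)*100 = 86.8132%

86.8132 %


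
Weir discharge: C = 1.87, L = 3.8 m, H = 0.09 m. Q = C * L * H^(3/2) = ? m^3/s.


Q = C * L * H^(3/2) = 1.87 * 3.8 * 0.09^1.5 = 1.87 * 3.8 * 0.027000

0.1919 m^3/s


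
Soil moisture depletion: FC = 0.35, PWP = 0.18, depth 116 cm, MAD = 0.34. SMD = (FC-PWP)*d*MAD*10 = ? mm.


SMD = (FC - PWP) * d * MAD * 10
SMD = (0.35 - 0.18) * 116 * 0.34 * 10
SMD = 0.1700 * 116 * 0.34 * 10

67.0480 mm


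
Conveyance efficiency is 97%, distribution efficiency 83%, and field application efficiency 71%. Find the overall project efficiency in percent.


Ec = 0.97, Eb = 0.83, Ea = 0.71
E = 0.97 * 0.83 * 0.71 * 100 = 57.1621%

57.1621 %


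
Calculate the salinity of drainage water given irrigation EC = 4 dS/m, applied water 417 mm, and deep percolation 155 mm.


EC_dw = EC_iw * D_iw / D_dw
EC_dw = 4 * 417 / 155
EC_dw = 1668 / 155

10.7613 dS/m


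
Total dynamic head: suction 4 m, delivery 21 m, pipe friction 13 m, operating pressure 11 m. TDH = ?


TDH = Hs + Hd + hf + Hp = 4 + 21 + 13 + 11 = 49

49 m


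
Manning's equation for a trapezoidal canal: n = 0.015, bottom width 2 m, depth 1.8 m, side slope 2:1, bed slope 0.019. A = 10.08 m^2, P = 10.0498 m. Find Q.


R = A/P = 10.08/10.0498 = 1.003005
Q = (1/0.015) * 10.08 * 1.003005^(2/3) * 0.019^0.5

92.8143 m^3/s


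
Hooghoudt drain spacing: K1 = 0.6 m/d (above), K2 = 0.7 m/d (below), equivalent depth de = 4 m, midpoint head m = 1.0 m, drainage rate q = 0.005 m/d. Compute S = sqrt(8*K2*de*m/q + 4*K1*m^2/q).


S^2 = 8*K2*de*m/q + 4*K1*m^2/q
S^2 = 8*0.7*4*1.0/0.005 + 4*0.6*1.0^2/0.005
S = sqrt(4960.0000)

70.4273 m


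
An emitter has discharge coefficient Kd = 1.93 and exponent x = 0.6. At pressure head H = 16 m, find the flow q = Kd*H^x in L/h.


q = Kd * H^x = 1.93 * 16^0.6 = 1.93 * 5.278032

10.1866 L/h


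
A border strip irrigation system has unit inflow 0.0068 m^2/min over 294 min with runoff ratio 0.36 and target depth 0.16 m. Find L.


L = q*t/((1+r)*Z)
L = 0.0068*294/((1+0.36)*0.16)
L = 1.9992/0.2176

9.1875 m


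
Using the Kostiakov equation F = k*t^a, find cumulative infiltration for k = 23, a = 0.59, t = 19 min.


F = k * t^a = 23 * 19^0.59
F = 23 * 5.681521

130.6750 mm


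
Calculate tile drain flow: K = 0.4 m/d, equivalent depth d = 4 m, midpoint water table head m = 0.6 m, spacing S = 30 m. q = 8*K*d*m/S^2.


q = 8*K*d*m/S^2
q = 8*0.4*4*0.6/30^2
q = 7.6800 / 900

0.0085 m/d


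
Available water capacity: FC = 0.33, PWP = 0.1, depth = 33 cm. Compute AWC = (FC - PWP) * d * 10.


AWC = (FC - PWP) * d * 10
AWC = (0.33 - 0.1) * 33 * 10
AWC = 0.2300 * 33 * 10

75.9000 mm


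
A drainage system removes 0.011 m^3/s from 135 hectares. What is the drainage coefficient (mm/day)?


DC = Q * 86400 / (A * 10000) * 1000
DC = 0.011 * 86400 / (135 * 10000) * 1000
DC = 950400.0000 / 1350000

0.7040 mm/day


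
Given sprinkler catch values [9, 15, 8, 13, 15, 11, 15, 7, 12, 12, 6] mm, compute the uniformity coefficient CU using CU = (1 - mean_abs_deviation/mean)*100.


mean = 11.181818 mm
MAD = 2.710744 mm
CU = (1 - 2.710744/11.181818)*100

75.7576 %


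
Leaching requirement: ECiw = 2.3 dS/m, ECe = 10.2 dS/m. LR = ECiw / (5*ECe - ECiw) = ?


LR = ECiw / (5*ECe - ECiw)
LR = 2.3 / (5*10.2 - 2.3)
LR = 2.3 / 48.7000

0.0472


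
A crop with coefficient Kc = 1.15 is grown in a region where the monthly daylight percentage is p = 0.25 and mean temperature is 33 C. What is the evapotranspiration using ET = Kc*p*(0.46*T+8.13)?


ET = Kc * p * (0.46*T + 8.13)
ET = 1.15 * 0.25 * (0.46*33 + 8.13)
ET = 1.15 * 0.25 * 23.3100

6.7016 mm/day


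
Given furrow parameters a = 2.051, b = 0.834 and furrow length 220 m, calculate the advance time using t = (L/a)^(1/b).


t = (L/a)^(1/b)
t = (220/2.051)^(1/0.834)
t = 107.264749^(1/0.834)

272.0199 min


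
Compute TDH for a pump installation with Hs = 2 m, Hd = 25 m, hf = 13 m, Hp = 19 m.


TDH = Hs + Hd + hf + Hp = 2 + 25 + 13 + 19 = 59

59 m


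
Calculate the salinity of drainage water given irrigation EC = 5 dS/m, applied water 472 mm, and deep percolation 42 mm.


EC_dw = EC_iw * D_iw / D_dw
EC_dw = 5 * 472 / 42
EC_dw = 2360 / 42

56.1905 dS/m


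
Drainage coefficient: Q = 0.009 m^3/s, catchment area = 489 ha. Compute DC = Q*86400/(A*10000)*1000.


DC = Q * 86400 / (A * 10000) * 1000
DC = 0.009 * 86400 / (489 * 10000) * 1000
DC = 777600.0000 / 4890000

0.1590 mm/day


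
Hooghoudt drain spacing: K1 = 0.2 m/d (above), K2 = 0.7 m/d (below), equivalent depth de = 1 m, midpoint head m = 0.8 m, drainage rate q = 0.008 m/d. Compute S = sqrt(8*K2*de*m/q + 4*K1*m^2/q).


S^2 = 8*K2*de*m/q + 4*K1*m^2/q
S^2 = 8*0.7*1*0.8/0.008 + 4*0.2*0.8^2/0.008
S = sqrt(624.0000)

24.9800 m


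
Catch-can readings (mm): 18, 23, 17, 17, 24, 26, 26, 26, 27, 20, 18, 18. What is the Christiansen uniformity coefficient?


mean = 21.666667 mm
MAD = 3.666667 mm
CU = (1 - 3.666667/21.666667)*100

83.0769 %


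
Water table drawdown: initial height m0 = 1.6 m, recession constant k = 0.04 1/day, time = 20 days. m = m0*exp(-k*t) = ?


m = m0 * exp(-k*t)
m = 1.6 * exp(-0.04 * 20)
m = 1.6 * exp(-0.8000)

0.7189 m


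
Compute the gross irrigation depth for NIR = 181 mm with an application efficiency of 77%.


Ea = 77% = 0.77
GID = NIR / Ea = 181 / 0.77 = 235.0649 mm

235.0649 mm


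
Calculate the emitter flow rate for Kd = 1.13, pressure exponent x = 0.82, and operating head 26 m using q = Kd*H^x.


q = Kd * H^x = 1.13 * 26^0.82 = 1.13 * 14.463658

16.3439 L/h


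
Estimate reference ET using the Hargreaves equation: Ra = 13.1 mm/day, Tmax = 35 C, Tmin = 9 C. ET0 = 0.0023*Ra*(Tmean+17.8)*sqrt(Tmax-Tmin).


Tmean = (Tmax + Tmin)/2 = (35 + 9)/2 = 22.0
ET0 = 0.0023 * 13.1 * (22.0 + 17.8) * sqrt(35 - 9)
ET0 = 0.0023 * 13.1 * 39.8 * 5.099020

6.1146 mm/day


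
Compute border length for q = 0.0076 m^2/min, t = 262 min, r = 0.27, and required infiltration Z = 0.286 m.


L = q*t/((1+r)*Z)
L = 0.0076*262/((1+0.27)*0.286)
L = 1.9912/0.36322

5.4821 m


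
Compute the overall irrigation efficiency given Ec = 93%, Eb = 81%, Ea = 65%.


Ec = 0.93, Eb = 0.81, Ea = 0.65
E = 0.93 * 0.81 * 0.65 * 100 = 48.9645%

48.9645 %


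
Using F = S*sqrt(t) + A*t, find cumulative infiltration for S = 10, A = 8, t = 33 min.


F = S*sqrt(t) + A*t
F = 10*sqrt(33) + 8*33
F = 10*5.744563 + 264

321.4456 mm


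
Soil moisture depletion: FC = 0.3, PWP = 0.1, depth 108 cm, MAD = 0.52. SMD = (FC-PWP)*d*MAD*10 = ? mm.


SMD = (FC - PWP) * d * MAD * 10
SMD = (0.3 - 0.1) * 108 * 0.52 * 10
SMD = 0.2000 * 108 * 0.52 * 10

112.3200 mm


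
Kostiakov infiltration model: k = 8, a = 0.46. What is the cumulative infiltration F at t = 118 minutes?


F = k * t^a = 8 * 118^0.46
F = 8 * 8.975646

71.8052 mm


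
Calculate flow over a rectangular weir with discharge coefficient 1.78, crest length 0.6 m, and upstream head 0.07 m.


Q = C * L * H^(3/2) = 1.78 * 0.6 * 0.07^1.5 = 1.78 * 0.6 * 0.018520

0.0198 m^3/s


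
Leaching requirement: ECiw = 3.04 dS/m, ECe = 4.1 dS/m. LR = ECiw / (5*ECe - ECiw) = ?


LR = ECiw / (5*ECe - ECiw)
LR = 3.04 / (5*4.1 - 3.04)
LR = 3.04 / 17.4600

0.1741


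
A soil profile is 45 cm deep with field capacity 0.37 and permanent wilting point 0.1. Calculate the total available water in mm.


AWC = (FC - PWP) * d * 10
AWC = (0.37 - 0.1) * 45 * 10
AWC = 0.2700 * 45 * 10

121.5000 mm


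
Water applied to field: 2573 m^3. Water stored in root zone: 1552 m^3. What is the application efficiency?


Ea = V_root / V_field * 100 = 1552 / 2573 * 100 = 60.3187%

60.3187 %


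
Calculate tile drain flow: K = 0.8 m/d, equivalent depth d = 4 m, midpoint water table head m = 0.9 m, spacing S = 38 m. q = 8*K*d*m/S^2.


q = 8*K*d*m/S^2
q = 8*0.8*4*0.9/38^2
q = 23.0400 / 1444

0.0160 m/d


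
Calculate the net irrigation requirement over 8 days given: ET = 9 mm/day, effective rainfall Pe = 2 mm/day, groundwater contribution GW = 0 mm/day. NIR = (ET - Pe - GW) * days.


Daily deficit = ET - Pe - GW = 9 - 2 - 0 = 7 mm/day
NIR = 7 * 8 = 56 mm

56.0000 mm


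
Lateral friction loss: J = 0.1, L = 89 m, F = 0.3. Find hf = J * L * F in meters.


hf = J * L * F = 0.1 * 89 * 0.3 = 2.6700 m

2.6700 m


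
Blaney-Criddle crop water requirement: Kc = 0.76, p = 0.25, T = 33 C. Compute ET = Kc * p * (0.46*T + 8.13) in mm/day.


ET = Kc * p * (0.46*T + 8.13)
ET = 0.76 * 0.25 * (0.46*33 + 8.13)
ET = 0.76 * 0.25 * 23.3100

4.4289 mm/day


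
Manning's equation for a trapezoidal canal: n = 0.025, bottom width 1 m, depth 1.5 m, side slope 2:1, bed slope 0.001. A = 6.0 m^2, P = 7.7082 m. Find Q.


R = A/P = 6.0/7.7082 = 0.778392
Q = (1/0.025) * 6.0 * 0.778392^(2/3) * 0.001^0.5

6.4221 m^3/s


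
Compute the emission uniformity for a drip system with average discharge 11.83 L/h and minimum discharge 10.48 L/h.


EU = (q_min/q_avg)*100 = (10.48/11.83)*100 = 88.5883%

88.5883 %


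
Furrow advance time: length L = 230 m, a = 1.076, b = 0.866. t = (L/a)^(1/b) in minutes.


t = (L/a)^(1/b)
t = (230/1.076)^(1/0.866)
t = 213.754647^(1/0.866)

490.2681 min


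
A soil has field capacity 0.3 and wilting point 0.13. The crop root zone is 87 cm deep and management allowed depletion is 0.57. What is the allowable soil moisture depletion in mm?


SMD = (FC - PWP) * d * MAD * 10
SMD = (0.3 - 0.13) * 87 * 0.57 * 10
SMD = 0.1700 * 87 * 0.57 * 10

84.3030 mm


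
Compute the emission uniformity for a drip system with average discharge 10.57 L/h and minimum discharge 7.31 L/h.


EU = (q_min/q_avg)*100 = (7.31/10.57)*100 = 69.1580%

69.1580 %


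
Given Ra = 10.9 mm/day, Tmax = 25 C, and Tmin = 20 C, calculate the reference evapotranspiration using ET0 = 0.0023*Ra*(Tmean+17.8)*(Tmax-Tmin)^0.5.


Tmean = (Tmax + Tmin)/2 = (25 + 20)/2 = 22.5
ET0 = 0.0023 * 10.9 * (22.5 + 17.8) * sqrt(25 - 20)
ET0 = 0.0023 * 10.9 * 40.3 * 2.236068

2.2591 mm/day


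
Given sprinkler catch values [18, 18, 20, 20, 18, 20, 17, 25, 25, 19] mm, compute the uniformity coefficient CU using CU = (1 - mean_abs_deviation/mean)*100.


mean = 20.000000 mm
MAD = 2.000000 mm
CU = (1 - 2.000000/20.000000)*100

90.0000 %
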